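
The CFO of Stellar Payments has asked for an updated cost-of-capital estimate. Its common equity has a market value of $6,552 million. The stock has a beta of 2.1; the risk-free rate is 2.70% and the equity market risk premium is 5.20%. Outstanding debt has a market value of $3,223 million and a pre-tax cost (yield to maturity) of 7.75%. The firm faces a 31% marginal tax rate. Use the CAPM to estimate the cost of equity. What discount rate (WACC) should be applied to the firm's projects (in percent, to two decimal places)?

10.89%

Cost of equity via CAPM: Re = 2.7% + 2.1 × 5.2% = 13.6200%.
Total capital V = 6552 + 3223 = 9775.
Equity: weight = 6552/9775 = 0.6703; cost = 13.62%.
Debt: weight = 3223/9775 = 0.3297; after-tax cost = 7.75% × (1 − 31%) = 5.3475%.
WACC = 0.6703 × 13.6200% + 0.3297 × 5.3475% = 10.8924%.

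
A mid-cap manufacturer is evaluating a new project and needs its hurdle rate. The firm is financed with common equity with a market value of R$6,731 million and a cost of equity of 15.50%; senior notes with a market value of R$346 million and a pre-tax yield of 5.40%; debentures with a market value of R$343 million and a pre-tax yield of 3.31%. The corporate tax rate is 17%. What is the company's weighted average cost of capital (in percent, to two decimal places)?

14.40%

Total capital V = 6731 + 346 + 343 = 7420.
Equity: weight = 6731/7420 = 0.9071; cost = 15.5%.
Senior notes: weight = 346/7420 = 0.0466; after-tax cost = 5.4% × (1 − 17%) = 4.4820%.
Debentures: weight = 343/7420 = 0.0462; after-tax cost = 3.31% × (1 − 17%) = 2.7473%.
WACC = 0.9071 × 15.5000% + 0.0466 × 4.4820% + 0.0462 × 2.7473% = 14.3967%.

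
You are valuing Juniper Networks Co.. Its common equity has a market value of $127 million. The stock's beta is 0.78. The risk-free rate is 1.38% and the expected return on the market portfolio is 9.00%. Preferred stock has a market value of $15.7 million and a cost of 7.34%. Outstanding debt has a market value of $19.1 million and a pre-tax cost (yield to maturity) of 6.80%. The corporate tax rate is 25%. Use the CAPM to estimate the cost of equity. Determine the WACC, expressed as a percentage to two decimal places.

Market risk premium = 9.0% − 1.38% = 7.62%.
Cost of equity via CAPM: Re = 1.38% + 0.78 × 7.62% = 7.3236%.
Total capital V = 127 + 15.7 + 19.1 = 161.8.
Equity: weight = 127/161.8 = 0.7849; cost = 7.3236%.
Preferred: weight = 15.7/161.8 = 0.0970; cost = 7.34%.
Debt: weight = 19.1/161.8 = 0.1180; after-tax cost = 6.8% × (1 − 25%) = 5.1000%.
WACC = 0.7849 × 7.3236% + 0.0970 × 7.3400% + 0.1180 × 5.1000% = 7.0627%.

7.06%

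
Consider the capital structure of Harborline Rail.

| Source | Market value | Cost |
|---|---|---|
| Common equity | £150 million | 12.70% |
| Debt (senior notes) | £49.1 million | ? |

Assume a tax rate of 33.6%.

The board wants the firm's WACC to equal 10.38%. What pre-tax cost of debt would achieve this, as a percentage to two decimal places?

Total capital V = 150 + 49.1 = 199.1.
Equity weight = 150/199.1 = 0.7534.
Senior notes weight = 49.1/199.1 = 0.2466.
Equity contribution = 0.7534 × 12.7% = 9.5681%.
Remaining for debt = 10.38% − 9.5681% = 0.8119%.
Rd × (1 − 33.6%) × 0.2466 = 0.8119%  ⇒  Rd = 4.9585%.

4.96%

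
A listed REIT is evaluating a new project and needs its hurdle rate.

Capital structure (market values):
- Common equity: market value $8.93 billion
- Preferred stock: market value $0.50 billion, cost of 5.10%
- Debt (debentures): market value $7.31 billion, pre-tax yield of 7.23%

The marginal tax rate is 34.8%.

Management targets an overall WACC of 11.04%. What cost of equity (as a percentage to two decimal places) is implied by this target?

Total capital V = 8.93 + 0.5 + 7.31 = 16.74.
Equity weight = 8.93/16.74 = 0.5335.
Preferred weight = 0.5/16.74 = 0.0299.
Debentures weight = 7.31/16.74 = 0.4367.
Debt contribution = 0.4367 × 7.23% × (1 − 34.8%) = 2.0585%.
Preferred contribution = 0.0299 × 5.1% = 0.1523%.
Required equity contribution = 11.04% − 2.2108% = 8.8292%.
Re = 8.8292% / 0.5335 = 16.5510%.

16.55%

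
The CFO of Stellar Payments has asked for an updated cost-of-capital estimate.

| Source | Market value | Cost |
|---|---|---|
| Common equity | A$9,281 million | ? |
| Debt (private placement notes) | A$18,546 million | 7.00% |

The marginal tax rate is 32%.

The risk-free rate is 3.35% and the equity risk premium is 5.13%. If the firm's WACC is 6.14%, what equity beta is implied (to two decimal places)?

Total capital V = 9281 + 18546 = 27827.
Equity weight = 9281/27827 = 0.3335.
Private placement notes weight = 18546/27827 = 0.6665.
Debt contribution = 0.6665 × 7% × (1 − 32%) = 3.1724%.
Required equity contribution = 6.14% − 3.1724% = 2.9676%  ⇒  Re = 8.8976%.
CAPM: 8.8976% = 3.35% + β × 5.13%  ⇒  β = 1.0814.

1.08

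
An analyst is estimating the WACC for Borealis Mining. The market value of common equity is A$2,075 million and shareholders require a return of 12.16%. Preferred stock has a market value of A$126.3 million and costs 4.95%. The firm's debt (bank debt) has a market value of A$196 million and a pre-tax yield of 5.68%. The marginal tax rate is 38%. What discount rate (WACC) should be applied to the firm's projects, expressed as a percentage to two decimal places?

Total capital V = 2075 + 126.3 + 196 = 2397.3.
Equity: weight = 2075/2397.3 = 0.8656; cost = 12.16%.
Preferred: weight = 126.3/2397.3 = 0.0527; cost = 4.95%.
Bank debt: weight = 196/2397.3 = 0.0818; after-tax cost = 5.68% × (1 − 38%) = 3.5216%.
WACC = 0.8656 × 12.1600% + 0.0527 × 4.9500% + 0.0818 × 3.5216% = 11.0739%.

11.07%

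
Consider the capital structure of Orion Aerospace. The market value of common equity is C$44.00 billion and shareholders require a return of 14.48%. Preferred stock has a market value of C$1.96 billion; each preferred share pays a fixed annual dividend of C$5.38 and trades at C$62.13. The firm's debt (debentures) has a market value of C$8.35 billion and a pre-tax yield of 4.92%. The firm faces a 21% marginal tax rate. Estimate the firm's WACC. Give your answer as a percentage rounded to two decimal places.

Cost of preferred: Rp = 5.38 / 62.13 = 8.6593%.
Total capital V = 44 + 1.96 + 8.35 = 54.31.
Equity: weight = 44/54.31 = 0.8102; cost = 14.48%.
Preferred: weight = 1.96/54.31 = 0.0361; cost = 8.6593%.
Debentures: weight = 8.35/54.31 = 0.1537; after-tax cost = 4.92% × (1 − 21%) = 3.8868%.
WACC = 0.8102 × 14.4800% + 0.0361 × 8.6593% + 0.1537 × 3.8868% = 12.6413%.

12.64%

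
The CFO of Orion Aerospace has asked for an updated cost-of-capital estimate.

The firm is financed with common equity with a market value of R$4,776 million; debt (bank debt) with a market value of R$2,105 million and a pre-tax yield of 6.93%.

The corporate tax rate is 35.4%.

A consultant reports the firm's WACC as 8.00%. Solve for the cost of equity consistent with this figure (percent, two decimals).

Total capital V = 4776 + 2105 = 6881.
Equity weight = 4776/6881 = 0.6941.
Bank debt weight = 2105/6881 = 0.3059.
Debt contribution = 0.3059 × 6.93% × (1 − 35.4%) = 1.3695%.
Required equity contribution = 8.0% − 1.3695% = 6.6305%.
Re = 6.6305% / 0.6941 = 9.5528%.

9.55%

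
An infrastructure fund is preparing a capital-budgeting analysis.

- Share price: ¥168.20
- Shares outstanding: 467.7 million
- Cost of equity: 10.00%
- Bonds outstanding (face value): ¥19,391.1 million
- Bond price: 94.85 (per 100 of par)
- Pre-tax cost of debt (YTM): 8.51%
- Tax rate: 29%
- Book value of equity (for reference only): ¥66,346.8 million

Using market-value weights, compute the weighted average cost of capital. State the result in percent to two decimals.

9.25%

Market value of equity E = 168.2 × 467.7m = 78667.14m. Market value of debt D = 19391.1m × 94.85/100 = 18392.45835m.
Total capital V = 78667.14 + 18392.45835 = 97059.59835.
Equity: weight = 78667.14/97059.59835 = 0.8105; cost = 10%.
Bonds outstanding: weight = 18392.45835/97059.59835 = 0.1895; after-tax cost = 8.51% × (1 − 29%) = 6.0421%.
WACC = 0.8105 × 10.0000% + 0.1895 × 6.0421% = 9.2500%.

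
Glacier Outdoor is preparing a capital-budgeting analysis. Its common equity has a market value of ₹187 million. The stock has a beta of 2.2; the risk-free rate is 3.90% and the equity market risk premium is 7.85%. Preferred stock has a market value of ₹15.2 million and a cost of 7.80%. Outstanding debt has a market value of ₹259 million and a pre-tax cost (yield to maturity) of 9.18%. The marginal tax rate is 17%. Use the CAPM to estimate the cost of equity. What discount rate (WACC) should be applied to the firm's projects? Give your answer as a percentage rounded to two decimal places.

13.12%

Cost of equity via CAPM: Re = 3.9% + 2.2 × 7.85% = 21.1700%.
Total capital V = 187 + 15.2 + 259 = 461.2.
Equity: weight = 187/461.2 = 0.4055; cost = 21.17%.
Preferred: weight = 15.2/461.2 = 0.0330; cost = 7.8%.
Debt: weight = 259/461.2 = 0.5616; after-tax cost = 9.18% × (1 − 17%) = 7.6194%.
WACC = 0.4055 × 21.1700% + 0.0330 × 7.8000% + 0.5616 × 7.6194% = 13.1196%.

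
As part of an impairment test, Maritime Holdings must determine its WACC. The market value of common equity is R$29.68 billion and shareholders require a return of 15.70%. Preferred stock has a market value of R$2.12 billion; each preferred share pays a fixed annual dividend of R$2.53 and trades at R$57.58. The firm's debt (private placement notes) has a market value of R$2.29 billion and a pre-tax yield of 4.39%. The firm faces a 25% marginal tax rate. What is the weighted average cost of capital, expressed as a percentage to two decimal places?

Cost of preferred: Rp = 2.53 / 57.58 = 4.3939%.
Total capital V = 29.68 + 2.12 + 2.29 = 34.09.
Equity: weight = 29.68/34.09 = 0.8706; cost = 15.7%.
Preferred: weight = 2.12/34.09 = 0.0622; cost = 4.3939%.
Private placement notes: weight = 2.29/34.09 = 0.0672; after-tax cost = 4.39% × (1 − 25%) = 3.2925%.
WACC = 0.8706 × 15.7000% + 0.0622 × 4.3939% + 0.0672 × 3.2925% = 14.1634%.

14.16%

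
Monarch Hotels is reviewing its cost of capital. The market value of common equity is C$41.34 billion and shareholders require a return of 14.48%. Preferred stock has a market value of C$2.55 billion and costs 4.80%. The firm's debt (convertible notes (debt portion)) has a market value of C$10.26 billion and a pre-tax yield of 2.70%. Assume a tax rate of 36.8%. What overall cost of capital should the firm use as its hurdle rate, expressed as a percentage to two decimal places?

11.60%

Total capital V = 41.34 + 2.55 + 10.26 = 54.15.
Equity: weight = 41.34/54.15 = 0.7634; cost = 14.48%.
Preferred: weight = 2.55/54.15 = 0.0471; cost = 4.8%.
Convertible notes (debt portion): weight = 10.26/54.15 = 0.1895; after-tax cost = 2.7% × (1 − 36.8%) = 1.7064%.
WACC = 0.7634 × 14.4800% + 0.0471 × 4.8000% + 0.1895 × 1.7064% = 11.6039%.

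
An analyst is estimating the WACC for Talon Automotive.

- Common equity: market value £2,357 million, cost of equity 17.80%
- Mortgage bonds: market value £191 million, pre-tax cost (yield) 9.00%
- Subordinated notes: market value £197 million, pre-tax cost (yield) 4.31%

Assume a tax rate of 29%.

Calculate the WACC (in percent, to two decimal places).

Total capital V = 2357 + 191 + 197 = 2745.
Equity: weight = 2357/2745 = 0.8587; cost = 17.8%.
Mortgage bonds: weight = 191/2745 = 0.0696; after-tax cost = 9% × (1 − 29%) = 6.3900%.
Subordinated notes: weight = 197/2745 = 0.0718; after-tax cost = 4.31% × (1 − 29%) = 3.0601%.
WACC = 0.8587 × 17.8000% + 0.0696 × 6.3900% + 0.0718 × 3.0601% = 15.9482%.

15.95%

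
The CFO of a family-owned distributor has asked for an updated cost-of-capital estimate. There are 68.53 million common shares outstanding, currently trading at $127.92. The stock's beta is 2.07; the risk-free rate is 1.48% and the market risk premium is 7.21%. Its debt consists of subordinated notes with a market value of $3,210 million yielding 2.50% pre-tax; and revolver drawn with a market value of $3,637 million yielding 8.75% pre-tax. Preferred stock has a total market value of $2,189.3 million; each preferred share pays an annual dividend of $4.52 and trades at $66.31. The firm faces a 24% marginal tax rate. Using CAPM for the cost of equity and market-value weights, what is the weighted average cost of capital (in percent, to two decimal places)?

10.62%

Cost of equity via CAPM: Re = 1.48% + 2.07 × 7.21% = 16.4047%.
Cost of preferred: Rp = 4.52 / 66.31 = 6.8165%.
Market value of equity E = 127.92 × 68.53m = 8766.3576m.
Total capital V = 8766.3576 + 2189.3 + 3210 + 3637 = 17802.6576.
Equity: weight = 8766.3576/17802.6576 = 0.4924; cost = 16.4047%.
Preferred: weight = 2189.3/17802.6576 = 0.1230; cost = 6.8165%.
Subordinated notes: weight = 3210/17802.6576 = 0.1803; after-tax cost = 2.5% × (1 − 24%) = 1.9000%.
Revolver drawn: weight = 3637/17802.6576 = 0.2043; after-tax cost = 8.75% × (1 − 24%) = 6.6500%.
WACC = 0.4924 × 16.4047% + 0.1230 × 6.8165% + 0.1803 × 1.9000% + 0.2043 × 6.6500% = 10.6174%.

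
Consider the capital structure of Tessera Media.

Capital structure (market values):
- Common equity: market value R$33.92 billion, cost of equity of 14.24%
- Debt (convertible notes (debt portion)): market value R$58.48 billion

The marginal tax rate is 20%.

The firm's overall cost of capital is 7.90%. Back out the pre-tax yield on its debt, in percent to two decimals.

Total capital V = 33.92 + 58.48 = 92.4.
Equity weight = 33.92/92.4 = 0.3671.
Convertible notes (debt portion) weight = 58.48/92.4 = 0.6329.
Equity contribution = 0.3671 × 14.24% = 5.2275%.
Remaining for debt = 7.9% − 5.2275% = 2.6725%.
Rd × (1 − 20%) × 0.6329 = 2.6725%  ⇒  Rd = 5.2783%.

5.28%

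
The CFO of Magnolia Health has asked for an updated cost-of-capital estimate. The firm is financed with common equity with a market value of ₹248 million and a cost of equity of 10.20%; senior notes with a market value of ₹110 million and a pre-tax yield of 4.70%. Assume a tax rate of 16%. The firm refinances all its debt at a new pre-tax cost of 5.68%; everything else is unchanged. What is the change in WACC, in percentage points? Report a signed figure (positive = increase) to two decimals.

Current WACC:
Total capital V = 248 + 110 = 358.
Equity: weight = 248/358 = 0.6927; cost = 10.2%.
Senior notes: weight = 110/358 = 0.3073; after-tax cost = 4.7% × (1 − 16%) = 3.9480%.
WACC = 0.6927 × 10.2000% + 0.3073 × 3.9480% = 8.2790%.
After the change:
Total capital V = 248 + 110 = 358.
Equity: weight = 248/358 = 0.6927; cost = 10.2%.
Senior notes: weight = 110/358 = 0.3073; after-tax cost = 5.68% × (1 − 16%) = 4.7712%.
WACC = 0.6927 × 10.2000% + 0.3073 × 4.7712% = 8.5319%.
Change in WACC = 8.5319% − 8.2790% = 0.2529 pp.

+0.25 pp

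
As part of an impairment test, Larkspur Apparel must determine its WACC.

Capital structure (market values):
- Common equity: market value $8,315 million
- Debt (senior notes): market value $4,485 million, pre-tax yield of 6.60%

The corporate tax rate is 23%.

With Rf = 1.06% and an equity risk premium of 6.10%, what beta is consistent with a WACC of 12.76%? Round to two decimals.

Total capital V = 8315 + 4485 = 12800.
Equity weight = 8315/12800 = 0.6496.
Senior notes weight = 4485/12800 = 0.3504.
Debt contribution = 0.3504 × 6.6% × (1 − 23%) = 1.7807%.
Required equity contribution = 12.76% − 1.7807% = 10.9793%  ⇒  Re = 16.9014%.
CAPM: 16.9014% = 1.06% + β × 6.1%  ⇒  β = 2.5970.

2.60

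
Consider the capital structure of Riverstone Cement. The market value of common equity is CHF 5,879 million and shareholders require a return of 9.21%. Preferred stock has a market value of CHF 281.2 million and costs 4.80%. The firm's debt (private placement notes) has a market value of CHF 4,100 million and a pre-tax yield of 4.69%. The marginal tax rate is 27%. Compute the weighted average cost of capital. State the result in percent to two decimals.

6.78%

Total capital V = 5879 + 281.2 + 4100 = 10260.2.
Equity: weight = 5879/10260.2 = 0.5730; cost = 9.21%.
Preferred: weight = 281.2/10260.2 = 0.0274; cost = 4.8%.
Private placement notes: weight = 4100/10260.2 = 0.3996; after-tax cost = 4.69% × (1 − 27%) = 3.4237%.
WACC = 0.5730 × 9.2100% + 0.0274 × 4.8000% + 0.3996 × 3.4237% = 6.7769%.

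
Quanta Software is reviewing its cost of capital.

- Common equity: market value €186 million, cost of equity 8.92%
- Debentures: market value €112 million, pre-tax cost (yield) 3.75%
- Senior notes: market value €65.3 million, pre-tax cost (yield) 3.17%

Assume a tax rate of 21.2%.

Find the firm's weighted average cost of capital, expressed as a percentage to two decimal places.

Total capital V = 186 + 112 + 65.3 = 363.3.
Equity: weight = 186/363.3 = 0.5120; cost = 8.92%.
Debentures: weight = 112/363.3 = 0.3083; after-tax cost = 3.75% × (1 − 21.2%) = 2.9550%.
Senior notes: weight = 65.3/363.3 = 0.1797; after-tax cost = 3.17% × (1 − 21.2%) = 2.4980%.
WACC = 0.5120 × 8.9200% + 0.3083 × 2.9550% + 0.1797 × 2.4980% = 5.9268%.

5.93%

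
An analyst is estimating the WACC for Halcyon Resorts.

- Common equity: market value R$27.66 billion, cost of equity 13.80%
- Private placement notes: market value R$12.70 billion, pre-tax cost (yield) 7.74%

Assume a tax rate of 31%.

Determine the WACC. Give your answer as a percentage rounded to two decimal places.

11.14%

Total capital V = 27.66 + 12.7 = 40.36.
Equity: weight = 27.66/40.36 = 0.6853; cost = 13.8%.
Private placement notes: weight = 12.7/40.36 = 0.3147; after-tax cost = 7.74% × (1 − 31%) = 5.3406%.
WACC = 0.6853 × 13.8000% + 0.3147 × 5.3406% = 11.1381%.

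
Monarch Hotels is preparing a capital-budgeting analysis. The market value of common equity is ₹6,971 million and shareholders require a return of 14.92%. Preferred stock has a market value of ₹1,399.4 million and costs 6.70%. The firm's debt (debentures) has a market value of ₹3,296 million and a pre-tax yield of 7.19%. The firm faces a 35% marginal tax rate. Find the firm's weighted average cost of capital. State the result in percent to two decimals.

Total capital V = 6971 + 1399.4 + 3296 = 11666.4.
Equity: weight = 6971/11666.4 = 0.5975; cost = 14.92%.
Preferred: weight = 1399.4/11666.4 = 0.1200; cost = 6.7%.
Debentures: weight = 3296/11666.4 = 0.2825; after-tax cost = 7.19% × (1 − 35%) = 4.6735%.
WACC = 0.5975 × 14.9200% + 0.1200 × 6.7000% + 0.2825 × 4.6735% = 11.0392%.

11.04%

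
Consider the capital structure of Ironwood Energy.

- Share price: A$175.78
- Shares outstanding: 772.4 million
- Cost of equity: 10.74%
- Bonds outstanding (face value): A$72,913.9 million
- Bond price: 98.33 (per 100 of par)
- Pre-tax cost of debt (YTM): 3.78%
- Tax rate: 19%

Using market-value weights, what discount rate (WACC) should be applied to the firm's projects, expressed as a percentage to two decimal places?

Market value of equity E = 175.78 × 772.4m = 135772.472m. Market value of debt D = 72913.9m × 98.33/100 = 71696.23787m.
Total capital V = 135772.472 + 71696.23787 = 207468.70987.
Equity: weight = 135772.472/207468.70987 = 0.6544; cost = 10.74%.
Bonds outstanding: weight = 71696.23787/207468.70987 = 0.3456; after-tax cost = 3.78% × (1 − 19%) = 3.0618%.
WACC = 0.6544 × 10.7400% + 0.3456 × 3.0618% = 8.0866%.

8.09%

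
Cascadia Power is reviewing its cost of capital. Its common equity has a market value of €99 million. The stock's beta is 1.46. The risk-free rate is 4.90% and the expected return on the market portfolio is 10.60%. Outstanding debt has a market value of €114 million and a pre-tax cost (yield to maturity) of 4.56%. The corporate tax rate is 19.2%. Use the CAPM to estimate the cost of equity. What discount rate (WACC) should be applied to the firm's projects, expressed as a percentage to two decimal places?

8.12%

Market risk premium = 10.6% − 4.9% = 5.7%.
Cost of equity via CAPM: Re = 4.9% + 1.46 × 5.7% = 13.2220%.
Total capital V = 99 + 114 = 213.
Equity: weight = 99/213 = 0.4648; cost = 13.222%.
Debt: weight = 114/213 = 0.5352; after-tax cost = 4.56% × (1 − 19.2%) = 3.6845%.
WACC = 0.4648 × 13.2220% + 0.5352 × 3.6845% = 8.1174%.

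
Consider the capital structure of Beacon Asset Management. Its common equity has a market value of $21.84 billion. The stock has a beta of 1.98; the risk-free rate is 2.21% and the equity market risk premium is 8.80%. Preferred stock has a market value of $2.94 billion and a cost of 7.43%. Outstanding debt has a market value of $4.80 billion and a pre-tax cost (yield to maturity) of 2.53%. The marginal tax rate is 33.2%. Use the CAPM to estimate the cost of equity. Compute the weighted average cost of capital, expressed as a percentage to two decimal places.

15.51%

Cost of equity via CAPM: Re = 2.21% + 1.98 × 8.8% = 19.6340%.
Total capital V = 21.84 + 2.94 + 4.8 = 29.58.
Equity: weight = 21.84/29.58 = 0.7383; cost = 19.634%.
Preferred: weight = 2.94/29.58 = 0.0994; cost = 7.43%.
Debt: weight = 4.8/29.58 = 0.1623; after-tax cost = 2.53% × (1 − 33.2%) = 1.6900%.
WACC = 0.7383 × 19.6340% + 0.0994 × 7.4300% + 0.1623 × 1.6900% = 15.5092%.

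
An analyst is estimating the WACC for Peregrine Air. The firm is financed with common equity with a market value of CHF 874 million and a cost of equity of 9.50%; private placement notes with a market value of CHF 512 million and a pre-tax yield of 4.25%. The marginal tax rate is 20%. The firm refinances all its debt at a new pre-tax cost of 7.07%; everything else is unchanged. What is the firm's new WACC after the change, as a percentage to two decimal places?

After the change:
Total capital V = 874 + 512 = 1386.
Equity: weight = 874/1386 = 0.6306; cost = 9.5%.
Private placement notes: weight = 512/1386 = 0.3694; after-tax cost = 7.07% × (1 − 20%) = 5.6560%.
WACC = 0.6306 × 9.5000% + 0.3694 × 5.6560% = 8.0800%.

8.08%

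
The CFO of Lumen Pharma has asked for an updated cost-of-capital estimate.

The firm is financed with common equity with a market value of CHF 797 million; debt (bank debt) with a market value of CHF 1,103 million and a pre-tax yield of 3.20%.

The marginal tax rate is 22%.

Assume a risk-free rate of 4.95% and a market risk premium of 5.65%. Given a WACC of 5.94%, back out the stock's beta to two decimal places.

1.02

Total capital V = 797 + 1103 = 1900.
Equity weight = 797/1900 = 0.4195.
Bank debt weight = 1103/1900 = 0.5805.
Debt contribution = 0.5805 × 3.2% × (1 − 22%) = 1.4490%.
Required equity contribution = 5.94% − 1.4490% = 4.4910%  ⇒  Re = 10.7063%.
CAPM: 10.7063% = 4.95% + β × 5.65%  ⇒  β = 1.0188.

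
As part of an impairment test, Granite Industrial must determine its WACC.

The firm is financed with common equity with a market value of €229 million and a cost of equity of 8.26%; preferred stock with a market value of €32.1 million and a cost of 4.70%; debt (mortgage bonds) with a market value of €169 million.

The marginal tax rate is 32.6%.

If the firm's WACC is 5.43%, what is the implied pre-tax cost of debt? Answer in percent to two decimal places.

Total capital V = 229 + 32.1 + 169 = 430.1.
Equity weight = 229/430.1 = 0.5324.
Preferred weight = 32.1/430.1 = 0.0746.
Mortgage bonds weight = 169/430.1 = 0.3929.
Equity contribution = 0.5324 × 8.26% = 4.3979%.
Preferred contribution = 0.0746 × 4.7% = 0.3508%.
Remaining for debt = 5.43% − 4.7487% = 0.6813%.
Rd × (1 − 32.6%) × 0.3929 = 0.6813%  ⇒  Rd = 2.5726%.

2.57%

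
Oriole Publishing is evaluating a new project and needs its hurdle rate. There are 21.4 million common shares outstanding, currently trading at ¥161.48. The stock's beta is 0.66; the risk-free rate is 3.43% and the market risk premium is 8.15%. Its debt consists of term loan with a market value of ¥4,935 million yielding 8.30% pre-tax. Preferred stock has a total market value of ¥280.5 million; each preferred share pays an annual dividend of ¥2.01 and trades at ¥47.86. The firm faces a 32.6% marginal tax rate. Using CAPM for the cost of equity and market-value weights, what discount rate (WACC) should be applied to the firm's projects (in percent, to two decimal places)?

6.83%

Cost of equity via CAPM: Re = 3.43% + 0.66 × 8.15% = 8.8090%.
Cost of preferred: Rp = 2.01 / 47.86 = 4.1997%.
Market value of equity E = 161.48 × 21.4m = 3455.672m.
Total capital V = 3455.672 + 280.5 + 4935 = 8671.172.
Equity: weight = 3455.672/8671.172 = 0.3985; cost = 8.809%.
Preferred: weight = 280.5/8671.172 = 0.0323; cost = 4.1997%.
Term loan: weight = 4935/8671.172 = 0.5691; after-tax cost = 8.3% × (1 − 32.6%) = 5.5942%.
WACC = 0.3985 × 8.8090% + 0.0323 × 4.1997% + 0.5691 × 5.5942% = 6.8303%.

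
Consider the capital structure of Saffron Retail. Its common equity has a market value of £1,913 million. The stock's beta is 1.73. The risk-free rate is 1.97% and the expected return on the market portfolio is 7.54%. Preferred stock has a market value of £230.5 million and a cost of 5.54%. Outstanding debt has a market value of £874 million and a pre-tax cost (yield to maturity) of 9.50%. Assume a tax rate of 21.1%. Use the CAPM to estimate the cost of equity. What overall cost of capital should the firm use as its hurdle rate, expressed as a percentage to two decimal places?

9.95%

Market risk premium = 7.54% − 1.97% = 5.57%.
Cost of equity via CAPM: Re = 1.97% + 1.73 × 5.57% = 11.6061%.
Total capital V = 1913 + 230.5 + 874 = 3017.5.
Equity: weight = 1913/3017.5 = 0.6340; cost = 11.6061%.
Preferred: weight = 230.5/3017.5 = 0.0764; cost = 5.54%.
Debt: weight = 874/3017.5 = 0.2896; after-tax cost = 9.5% × (1 − 21.1%) = 7.4955%.
WACC = 0.6340 × 11.6061% + 0.0764 × 5.5400% + 0.2896 × 7.4955% = 9.9521%.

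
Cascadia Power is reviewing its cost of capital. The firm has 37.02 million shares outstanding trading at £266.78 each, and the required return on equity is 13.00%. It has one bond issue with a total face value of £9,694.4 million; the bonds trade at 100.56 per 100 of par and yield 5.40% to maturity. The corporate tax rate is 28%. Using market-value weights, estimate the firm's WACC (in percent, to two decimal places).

8.47%

Market value of equity E = 266.78 × 37.02m = 9876.1956m. Market value of debt D = 9694.4m × 100.56/100 = 9748.68864m.
Total capital V = 9876.1956 + 9748.68864 = 19624.88424.
Equity: weight = 9876.1956/19624.88424 = 0.5032; cost = 13%.
Bonds outstanding: weight = 9748.68864/19624.88424 = 0.4968; after-tax cost = 5.4% × (1 − 28%) = 3.8880%.
WACC = 0.5032 × 13.0000% + 0.4968 × 3.8880% = 8.4736%.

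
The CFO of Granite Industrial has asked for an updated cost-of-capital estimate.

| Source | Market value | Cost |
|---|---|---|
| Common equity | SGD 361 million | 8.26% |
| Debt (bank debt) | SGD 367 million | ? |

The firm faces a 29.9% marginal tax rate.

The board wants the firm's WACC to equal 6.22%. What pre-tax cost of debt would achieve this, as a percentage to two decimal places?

Total capital V = 361 + 367 = 728.
Equity weight = 361/728 = 0.4959.
Bank debt weight = 367/728 = 0.5041.
Equity contribution = 0.4959 × 8.26% = 4.0960%.
Remaining for debt = 6.22% − 4.0960% = 2.1240%.
Rd × (1 − 29.9%) × 0.5041 = 2.1240%  ⇒  Rd = 6.0105%.

6.01%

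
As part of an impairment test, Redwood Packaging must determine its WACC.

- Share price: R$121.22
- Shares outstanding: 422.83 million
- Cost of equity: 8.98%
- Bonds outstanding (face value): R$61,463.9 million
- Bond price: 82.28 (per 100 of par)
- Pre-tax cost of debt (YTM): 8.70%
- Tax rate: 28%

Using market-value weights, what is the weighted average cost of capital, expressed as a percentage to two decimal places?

Market value of equity E = 121.22 × 422.83m = 51255.4526m. Market value of debt D = 61463.9m × 82.28/100 = 50572.49692m.
Total capital V = 51255.4526 + 50572.49692 = 101827.94952.
Equity: weight = 51255.4526/101827.94952 = 0.5034; cost = 8.98%.
Bonds outstanding: weight = 50572.49692/101827.94952 = 0.4966; after-tax cost = 8.7% × (1 − 28%) = 6.2640%.
WACC = 0.5034 × 8.9800% + 0.4966 × 6.2640% = 7.6311%.

7.63%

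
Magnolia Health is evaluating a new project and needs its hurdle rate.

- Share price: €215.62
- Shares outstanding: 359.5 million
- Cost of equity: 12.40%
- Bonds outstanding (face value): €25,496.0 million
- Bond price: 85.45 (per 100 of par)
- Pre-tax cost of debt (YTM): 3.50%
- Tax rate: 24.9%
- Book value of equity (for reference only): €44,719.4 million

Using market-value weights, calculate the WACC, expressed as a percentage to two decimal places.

Market value of equity E = 215.62 × 359.5m = 77515.39m. Market value of debt D = 25496m × 85.45/100 = 21786.332m.
Total capital V = 77515.39 + 21786.332 = 99301.722.
Equity: weight = 77515.39/99301.722 = 0.7806; cost = 12.4%.
Bonds outstanding: weight = 21786.332/99301.722 = 0.2194; after-tax cost = 3.5% × (1 − 24.9%) = 2.6285%.
WACC = 0.7806 × 12.4000% + 0.2194 × 2.6285% = 10.2562%.

10.26%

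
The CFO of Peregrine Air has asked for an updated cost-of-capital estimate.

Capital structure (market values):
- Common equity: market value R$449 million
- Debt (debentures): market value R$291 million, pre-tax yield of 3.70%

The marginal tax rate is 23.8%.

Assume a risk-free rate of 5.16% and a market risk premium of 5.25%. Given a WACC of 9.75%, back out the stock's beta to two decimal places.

Total capital V = 449 + 291 = 740.
Equity weight = 449/740 = 0.6068.
Debentures weight = 291/740 = 0.3932.
Debt contribution = 0.3932 × 3.7% × (1 − 23.8%) = 1.1087%.
Required equity contribution = 9.75% − 1.1087% = 8.6413%  ⇒  Re = 14.2418%.
CAPM: 14.2418% = 5.16% + β × 5.25%  ⇒  β = 1.7299.

1.73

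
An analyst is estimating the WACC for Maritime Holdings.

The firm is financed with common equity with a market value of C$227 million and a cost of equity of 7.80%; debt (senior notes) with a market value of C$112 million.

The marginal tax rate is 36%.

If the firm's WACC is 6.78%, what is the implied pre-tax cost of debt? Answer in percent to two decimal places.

7.36%

Total capital V = 227 + 112 = 339.
Equity weight = 227/339 = 0.6696.
Senior notes weight = 112/339 = 0.3304.
Equity contribution = 0.6696 × 7.8% = 5.2230%.
Remaining for debt = 6.78% − 5.2230% = 1.5570%.
Rd × (1 − 36%) × 0.3304 = 1.5570%  ⇒  Rd = 7.3636%.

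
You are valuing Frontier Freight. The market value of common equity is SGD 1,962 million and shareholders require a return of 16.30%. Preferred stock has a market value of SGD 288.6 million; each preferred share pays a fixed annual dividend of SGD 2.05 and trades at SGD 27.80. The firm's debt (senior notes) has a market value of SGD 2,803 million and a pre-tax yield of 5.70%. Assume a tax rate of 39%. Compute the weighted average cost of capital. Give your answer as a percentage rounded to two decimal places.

8.68%

Cost of preferred: Rp = 2.05 / 27.8 = 7.3741%.
Total capital V = 1962 + 288.6 + 2803 = 5053.6.
Equity: weight = 1962/5053.6 = 0.3882; cost = 16.3%.
Preferred: weight = 288.6/5053.6 = 0.0571; cost = 7.3741%.
Senior notes: weight = 2803/5053.6 = 0.5547; after-tax cost = 5.7% × (1 − 39%) = 3.4770%.
WACC = 0.3882 × 16.3000% + 0.0571 × 7.3741% + 0.5547 × 3.4770% = 8.6779%.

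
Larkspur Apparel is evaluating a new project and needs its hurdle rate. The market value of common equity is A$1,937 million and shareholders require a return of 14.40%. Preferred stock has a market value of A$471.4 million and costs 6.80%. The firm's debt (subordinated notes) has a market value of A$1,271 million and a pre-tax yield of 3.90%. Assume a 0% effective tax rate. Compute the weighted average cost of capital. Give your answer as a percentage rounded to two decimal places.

Total capital V = 1937 + 471.4 + 1271 = 3679.4.
Equity: weight = 1937/3679.4 = 0.5264; cost = 14.4%.
Preferred: weight = 471.4/3679.4 = 0.1281; cost = 6.8%.
Subordinated notes: weight = 1271/3679.4 = 0.3454; after-tax cost = 3.9% × (1 − 0%) = 3.9000%.
WACC = 0.5264 × 14.4000% + 0.1281 × 6.8000% + 0.3454 × 3.9000% = 9.7992%.

9.80%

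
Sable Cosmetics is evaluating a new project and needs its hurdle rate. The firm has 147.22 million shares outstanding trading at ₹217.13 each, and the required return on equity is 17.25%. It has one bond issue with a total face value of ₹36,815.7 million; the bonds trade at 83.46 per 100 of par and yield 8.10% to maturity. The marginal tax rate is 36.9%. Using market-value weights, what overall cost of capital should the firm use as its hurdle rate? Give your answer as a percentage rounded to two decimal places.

11.30%

Market value of equity E = 217.13 × 147.22m = 31965.8786m. Market value of debt D = 36815.7m × 83.46/100 = 30726.38322m.
Total capital V = 31965.8786 + 30726.38322 = 62692.26182.
Equity: weight = 31965.8786/62692.26182 = 0.5099; cost = 17.25%.
Bonds outstanding: weight = 30726.38322/62692.26182 = 0.4901; after-tax cost = 8.1% × (1 − 36.9%) = 5.1111%.
WACC = 0.5099 × 17.2500% + 0.4901 × 5.1111% = 11.3005%.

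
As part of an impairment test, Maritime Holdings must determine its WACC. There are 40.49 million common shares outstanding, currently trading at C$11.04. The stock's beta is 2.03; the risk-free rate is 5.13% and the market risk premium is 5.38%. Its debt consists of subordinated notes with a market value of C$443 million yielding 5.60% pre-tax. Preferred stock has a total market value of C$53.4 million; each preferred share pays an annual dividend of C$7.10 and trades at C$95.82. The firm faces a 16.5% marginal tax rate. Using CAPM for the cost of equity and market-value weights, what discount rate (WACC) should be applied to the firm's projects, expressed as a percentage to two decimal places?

10.22%

Cost of equity via CAPM: Re = 5.13% + 2.03 × 5.38% = 16.0514%.
Cost of preferred: Rp = 7.1 / 95.82 = 7.4097%.
Market value of equity E = 11.04 × 40.49m = 447.0096m.
Total capital V = 447.0096 + 53.4 + 443 = 943.4096.
Equity: weight = 447.0096/943.4096 = 0.4738; cost = 16.0514%.
Preferred: weight = 53.4/943.4096 = 0.0566; cost = 7.4097%.
Subordinated notes: weight = 443/943.4096 = 0.4696; after-tax cost = 5.6% × (1 − 16.5%) = 4.6760%.
WACC = 0.4738 × 16.0514% + 0.0566 × 7.4097% + 0.4696 × 4.6760% = 10.2207%.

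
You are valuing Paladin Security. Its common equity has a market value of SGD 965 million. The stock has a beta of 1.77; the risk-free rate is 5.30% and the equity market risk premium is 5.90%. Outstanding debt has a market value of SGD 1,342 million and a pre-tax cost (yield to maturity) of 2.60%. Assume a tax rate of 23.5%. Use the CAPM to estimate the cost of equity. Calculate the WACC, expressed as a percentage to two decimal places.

7.74%

Cost of equity via CAPM: Re = 5.3% + 1.77 × 5.9% = 15.7430%.
Total capital V = 965 + 1342 = 2307.
Equity: weight = 965/2307 = 0.4183; cost = 15.743%.
Debt: weight = 1342/2307 = 0.5817; after-tax cost = 2.6% × (1 − 23.5%) = 1.9890%.
WACC = 0.4183 × 15.7430% + 0.5817 × 1.9890% = 7.7422%.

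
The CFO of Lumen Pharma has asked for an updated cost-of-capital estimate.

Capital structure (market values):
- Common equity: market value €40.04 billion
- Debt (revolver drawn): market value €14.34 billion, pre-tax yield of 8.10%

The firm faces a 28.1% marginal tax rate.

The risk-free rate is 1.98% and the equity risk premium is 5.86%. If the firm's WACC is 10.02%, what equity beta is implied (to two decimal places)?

Total capital V = 40.04 + 14.34 = 54.38.
Equity weight = 40.04/54.38 = 0.7363.
Revolver drawn weight = 14.34/54.38 = 0.2637.
Debt contribution = 0.2637 × 8.1% × (1 − 28.1%) = 1.5358%.
Required equity contribution = 10.02% − 1.5358% = 8.4842%  ⇒  Re = 11.5228%.
CAPM: 11.5228% = 1.98% + β × 5.86%  ⇒  β = 1.6285.

1.63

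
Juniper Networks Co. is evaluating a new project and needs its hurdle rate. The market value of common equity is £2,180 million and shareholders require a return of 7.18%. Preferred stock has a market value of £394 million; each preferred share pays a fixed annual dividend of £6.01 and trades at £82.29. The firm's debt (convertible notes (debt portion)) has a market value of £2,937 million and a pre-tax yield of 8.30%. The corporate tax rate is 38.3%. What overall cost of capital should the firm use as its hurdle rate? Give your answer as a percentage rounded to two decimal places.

6.09%

Cost of preferred: Rp = 6.01 / 82.29 = 7.3034%.
Total capital V = 2180 + 394 + 2937 = 5511.
Equity: weight = 2180/5511 = 0.3956; cost = 7.18%.
Preferred: weight = 394/5511 = 0.0715; cost = 7.3034%.
Convertible notes (debt portion): weight = 2937/5511 = 0.5329; after-tax cost = 8.3% × (1 − 38.3%) = 5.1211%.
WACC = 0.3956 × 7.1800% + 0.0715 × 7.3034% + 0.5329 × 5.1211% = 6.0916%.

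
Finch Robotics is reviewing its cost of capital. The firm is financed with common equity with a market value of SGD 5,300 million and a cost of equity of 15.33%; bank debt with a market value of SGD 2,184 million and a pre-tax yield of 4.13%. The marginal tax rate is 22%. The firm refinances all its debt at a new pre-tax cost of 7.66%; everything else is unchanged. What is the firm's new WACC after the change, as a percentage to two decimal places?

After the change:
Total capital V = 5300 + 2184 = 7484.
Equity: weight = 5300/7484 = 0.7082; cost = 15.33%.
Bank debt: weight = 2184/7484 = 0.2918; after-tax cost = 7.66% × (1 − 22%) = 5.9748%.
WACC = 0.7082 × 15.3300% + 0.2918 × 5.9748% = 12.5999%.

12.60%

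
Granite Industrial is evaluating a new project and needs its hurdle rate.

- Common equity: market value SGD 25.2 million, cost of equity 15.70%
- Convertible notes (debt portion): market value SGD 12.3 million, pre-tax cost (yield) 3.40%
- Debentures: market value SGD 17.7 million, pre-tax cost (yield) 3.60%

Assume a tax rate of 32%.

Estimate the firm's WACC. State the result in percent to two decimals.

8.47%

Total capital V = 25.2 + 12.3 + 17.7 = 55.2.
Equity: weight = 25.2/55.2 = 0.4565; cost = 15.7%.
Convertible notes (debt portion): weight = 12.3/55.2 = 0.2228; after-tax cost = 3.4% × (1 − 32%) = 2.3120%.
Debentures: weight = 17.7/55.2 = 0.3207; after-tax cost = 3.6% × (1 − 32%) = 2.4480%.
WACC = 0.4565 × 15.7000% + 0.2228 × 2.3120% + 0.3207 × 2.4480% = 8.4675%.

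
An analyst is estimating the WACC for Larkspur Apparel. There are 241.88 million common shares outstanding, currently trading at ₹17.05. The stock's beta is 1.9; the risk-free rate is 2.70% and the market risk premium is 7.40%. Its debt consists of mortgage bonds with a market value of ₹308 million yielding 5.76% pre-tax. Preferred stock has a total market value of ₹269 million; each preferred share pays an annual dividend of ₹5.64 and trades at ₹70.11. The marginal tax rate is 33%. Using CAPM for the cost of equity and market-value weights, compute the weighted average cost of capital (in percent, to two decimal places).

15.42%

Cost of equity via CAPM: Re = 2.7% + 1.9 × 7.4% = 16.7600%.
Cost of preferred: Rp = 5.64 / 70.11 = 8.0445%.
Market value of equity E = 17.05 × 241.88m = 4124.054m.
Total capital V = 4124.054 + 269 + 308 = 4701.054.
Equity: weight = 4124.054/4701.054 = 0.8773; cost = 16.76%.
Preferred: weight = 269/4701.054 = 0.0572; cost = 8.0445%.
Mortgage bonds: weight = 308/4701.054 = 0.0655; after-tax cost = 5.76% × (1 − 33%) = 3.8592%.
WACC = 0.8773 × 16.7600% + 0.0572 × 8.0445% + 0.0655 × 3.8592% = 15.4161%.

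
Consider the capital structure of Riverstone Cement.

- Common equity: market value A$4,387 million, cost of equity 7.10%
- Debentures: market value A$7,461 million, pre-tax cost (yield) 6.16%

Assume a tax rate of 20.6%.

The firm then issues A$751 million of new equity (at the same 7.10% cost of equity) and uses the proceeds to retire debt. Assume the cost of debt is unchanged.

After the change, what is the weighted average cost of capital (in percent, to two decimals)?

After the change:
Total capital V = 5138 + 6710 = 11848.
Equity: weight = 5138/11848 = 0.4337; cost = 7.1%.
Debentures: weight = 6710/11848 = 0.5663; after-tax cost = 6.16% × (1 − 20.6%) = 4.8910%.
WACC = 0.4337 × 7.1000% + 0.5663 × 4.8910% = 5.8490%.

5.85%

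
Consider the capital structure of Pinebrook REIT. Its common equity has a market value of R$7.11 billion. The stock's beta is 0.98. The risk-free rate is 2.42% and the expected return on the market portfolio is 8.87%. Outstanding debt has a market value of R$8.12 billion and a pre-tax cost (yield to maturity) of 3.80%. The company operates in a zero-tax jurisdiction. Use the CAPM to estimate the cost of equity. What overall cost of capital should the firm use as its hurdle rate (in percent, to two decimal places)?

6.11%

Market risk premium = 8.87% − 2.42% = 6.45%.
Cost of equity via CAPM: Re = 2.42% + 0.98 × 6.45% = 8.7410%.
Total capital V = 7.11 + 8.12 = 15.23.
Equity: weight = 7.11/15.23 = 0.4668; cost = 8.741%.
Debt: weight = 8.12/15.23 = 0.5332; after-tax cost = 3.8% × (1 − 0%) = 3.8000%.
WACC = 0.4668 × 8.7410% + 0.5332 × 3.8000% = 6.1067%.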